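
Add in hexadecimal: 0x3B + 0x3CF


Align and add column by column (LSB to MSB, each column mod 16 with carry):
  003B
+ 03CF
  ----
  col 0: B(11) + F(15) + 0 (carry in) = 26 → A(10), carry out 1
  col 1: 3(3) + C(12) + 1 (carry in) = 16 → 0(0), carry out 1
  col 2: 0(0) + 3(3) + 1 (carry in) = 4 → 4(4), carry out 0
  col 3: 0(0) + 0(0) + 0 (carry in) = 0 → 0(0), carry out 0
Reading digits MSB→LSB: 040A
Strip leading zeros: 40A
= 0x40A


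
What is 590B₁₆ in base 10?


Positional values:
Position 0: B × 16^0 = 11 × 1 = 11
Position 1: 0 × 16^1 = 0 × 16 = 0
Position 2: 9 × 16^2 = 9 × 256 = 2304
Position 3: 5 × 16^3 = 5 × 4096 = 20480
Sum = 11 + 0 + 2304 + 20480
= 22795


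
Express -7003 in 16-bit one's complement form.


Original: 0001101101011011
Invert all bits:
  bit 0: 0 → 1
  bit 1: 0 → 1
  bit 2: 0 → 1
  bit 3: 1 → 0
  bit 4: 1 → 0
  bit 5: 0 → 1
  bit 6: 1 → 0
  bit 7: 1 → 0
  bit 8: 0 → 1
  bit 9: 1 → 0
  bit 10: 0 → 1
  bit 11: 1 → 0
  bit 12: 1 → 0
  bit 13: 0 → 1
  bit 14: 1 → 0
  bit 15: 1 → 0
= 1110010010100100


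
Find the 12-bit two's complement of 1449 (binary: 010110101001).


Original: 010110101001
Step 1 - Invert all bits: 101001010110
Step 2 - Add 1: 101001010110 + 1
= 101001010111 (represents -1449)


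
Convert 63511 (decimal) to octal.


Divide by 8 repeatedly:
63511 ÷ 8 = 7938 remainder 7
7938 ÷ 8 = 992 remainder 2
992 ÷ 8 = 124 remainder 0
124 ÷ 8 = 15 remainder 4
15 ÷ 8 = 1 remainder 7
1 ÷ 8 = 0 remainder 1
Reading remainders bottom-up:
= 0o174027


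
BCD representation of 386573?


Each digit → 4-bit binary:
  3 → 0011
  8 → 1000
  6 → 0110
  5 → 0101
  7 → 0111
  3 → 0011
= 0011 1000 0110 0101 0111 0011


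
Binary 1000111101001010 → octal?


Group into 3-bit groups: 001000111101001010
  001 = 1
  000 = 0
  111 = 7
  101 = 5
  001 = 1
  010 = 2
= 0o107512


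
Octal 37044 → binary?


Each octal digit → 3 binary bits:
  3 = 011
  7 = 111
  0 = 000
  4 = 100
  4 = 100
Concatenate: 011 111 000 100 100
= 011111000100100


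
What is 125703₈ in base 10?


Positional values:
Position 0: 3 × 8^0 = 3
Position 1: 0 × 8^1 = 0
Position 2: 7 × 8^2 = 448
Position 3: 5 × 8^3 = 2560
Position 4: 2 × 8^4 = 8192
Position 5: 1 × 8^5 = 32768
Sum = 3 + 0 + 448 + 2560 + 8192 + 32768
= 43971


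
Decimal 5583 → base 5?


Divide by 5 repeatedly:
5583 ÷ 5 = 1116 remainder 3
1116 ÷ 5 = 223 remainder 1
223 ÷ 5 = 44 remainder 3
44 ÷ 5 = 8 remainder 4
8 ÷ 5 = 1 remainder 3
1 ÷ 5 = 0 remainder 1
Reading remainders bottom-up:
= 134313


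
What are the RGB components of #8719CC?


Hex: #8719CC
R = 87₁₆ = 135
G = 19₁₆ = 25
B = CC₁₆ = 204
= RGB(135, 25, 204)


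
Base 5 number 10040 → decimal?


Positional values (base 5):
  0 × 5^0 = 0 × 1 = 0
  4 × 5^1 = 4 × 5 = 20
  0 × 5^2 = 0 × 25 = 0
  0 × 5^3 = 0 × 125 = 0
  1 × 5^4 = 1 × 625 = 625
Sum = 0 + 20 + 0 + 0 + 625
= 645


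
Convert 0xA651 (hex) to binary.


Each hex digit → 4 binary bits:
  A = 1010
  6 = 0110
  5 = 0101
  1 = 0001
Concatenate: 1010 0110 0101 0001
= 1010011001010001


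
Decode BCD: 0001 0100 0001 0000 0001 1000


Each 4-bit group → digit:
  0001 → 1
  0100 → 4
  0001 → 1
  0000 → 0
  0001 → 1
  1000 → 8
= 141018


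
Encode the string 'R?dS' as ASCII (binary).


String: 'R?dS'  (4 characters)
Per-character ASCII lookup:
  'R': uppercase starts at 65: 'R' = 65 + 17 = 82 → 1010010
  '?': special character: '?' = 63 → 111111
  'd': lowercase starts at 97: 'd' = 97 + 3 = 100 → 1100100
  'S': uppercase starts at 65: 'S' = 65 + 18 = 83 → 1010011
= 1010010 111111 1100100 1010011


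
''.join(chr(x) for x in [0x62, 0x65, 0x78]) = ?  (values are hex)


Codes (hex): 0x62 0x65 0x78
Per-code ASCII lookup:
  0x62 = 98  (range 97-122: lowercase, 98 - 97 = 1) → 'b'
  0x65 = 101  (range 97-122: lowercase, 101 - 97 = 4) → 'e'
  0x78 = 120  (range 97-122: lowercase, 120 - 97 = 23) → 'x'
= 'bex'


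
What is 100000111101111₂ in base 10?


Positional values:
Bit 0: 1 × 2^0 = 1
Bit 1: 1 × 2^1 = 2
Bit 2: 1 × 2^2 = 4
Bit 3: 1 × 2^3 = 8
Bit 5: 1 × 2^5 = 32
Bit 6: 1 × 2^6 = 64
Bit 7: 1 × 2^7 = 128
Bit 8: 1 × 2^8 = 256
Bit 14: 1 × 2^14 = 16384
Sum = 1 + 2 + 4 + 8 + 32 + 64 + 128 + 256 + 16384
= 16879


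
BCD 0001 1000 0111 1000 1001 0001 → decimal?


Each 4-bit group → digit:
  0001 → 1
  1000 → 8
  0111 → 7
  1000 → 8
  1001 → 9
  0001 → 1
= 187891


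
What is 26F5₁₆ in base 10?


Positional values:
Position 0: 5 × 16^0 = 5 × 1 = 5
Position 1: F × 16^1 = 15 × 16 = 240
Position 2: 6 × 16^2 = 6 × 256 = 1536
Position 3: 2 × 16^3 = 2 × 4096 = 8192
Sum = 5 + 240 + 1536 + 8192
= 9973


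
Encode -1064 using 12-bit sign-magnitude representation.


Sign bit: 1 (negative)
Magnitude: 1064 = 10000101000
= 110000101000


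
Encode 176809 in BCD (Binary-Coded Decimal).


Each digit → 4-bit binary:
  1 → 0001
  7 → 0111
  6 → 0110
  8 → 1000
  0 → 0000
  9 → 1001
= 0001 0111 0110 1000 0000 1001


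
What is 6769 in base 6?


Divide by 6 repeatedly:
6769 ÷ 6 = 1128 remainder 1
1128 ÷ 6 = 188 remainder 0
188 ÷ 6 = 31 remainder 2
31 ÷ 6 = 5 remainder 1
5 ÷ 6 = 0 remainder 5
Reading remainders bottom-up:
= 51201


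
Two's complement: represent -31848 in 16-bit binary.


Original: 0111110001101000
Step 1 - Invert all bits: 1000001110010111
Step 2 - Add 1: 1000001110010111 + 1
= 1000001110011000 (represents -31848)


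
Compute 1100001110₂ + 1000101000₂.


Align and add column by column (LSB to MSB, carry propagating):
  01100001110
+ 01000101000
  -----------
  col 0: 0 + 0 + 0 (carry in) = 0 → bit 0, carry out 0
  col 1: 1 + 0 + 0 (carry in) = 1 → bit 1, carry out 0
  col 2: 1 + 0 + 0 (carry in) = 1 → bit 1, carry out 0
  col 3: 1 + 1 + 0 (carry in) = 2 → bit 0, carry out 1
  col 4: 0 + 0 + 1 (carry in) = 1 → bit 1, carry out 0
  col 5: 0 + 1 + 0 (carry in) = 1 → bit 1, carry out 0
  col 6: 0 + 0 + 0 (carry in) = 0 → bit 0, carry out 0
  col 7: 0 + 0 + 0 (carry in) = 0 → bit 0, carry out 0
  col 8: 1 + 0 + 0 (carry in) = 1 → bit 1, carry out 0
  col 9: 1 + 1 + 0 (carry in) = 2 → bit 0, carry out 1
  col 10: 0 + 0 + 1 (carry in) = 1 → bit 1, carry out 0
Reading bits MSB→LSB: 10100110110
Strip leading zeros: 10100110110
= 10100110110


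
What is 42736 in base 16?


Divide by 16 repeatedly:
42736 ÷ 16 = 2671 remainder 0 (0)
2671 ÷ 16 = 166 remainder 15 (F)
166 ÷ 16 = 10 remainder 6 (6)
10 ÷ 16 = 0 remainder 10 (A)
Reading remainders bottom-up:
= 0xA6F0


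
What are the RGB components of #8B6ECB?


Hex: #8B6ECB
R = 8B₁₆ = 139
G = 6E₁₆ = 110
B = CB₁₆ = 203
= RGB(139, 110, 203)


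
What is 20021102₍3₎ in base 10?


Positional values (base 3):
  2 × 3^0 = 2 × 1 = 2
  0 × 3^1 = 0 × 3 = 0
  1 × 3^2 = 1 × 9 = 9
  1 × 3^3 = 1 × 27 = 27
  2 × 3^4 = 2 × 81 = 162
  0 × 3^5 = 0 × 243 = 0
  0 × 3^6 = 0 × 729 = 0
  2 × 3^7 = 2 × 2187 = 4374
Sum = 2 + 0 + 9 + 27 + 162 + 0 + 0 + 4374
= 4574


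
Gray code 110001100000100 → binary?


Gray code: 110001100000100
MSB stays the same: 1
Each subsequent bit = prev_binary XOR current_gray:
  B[1] = 1 XOR 1 = 0
  B[2] = 0 XOR 0 = 0
  B[3] = 0 XOR 0 = 0
  B[4] = 0 XOR 0 = 0
  B[5] = 0 XOR 1 = 1
  B[6] = 1 XOR 1 = 0
  B[7] = 0 XOR 0 = 0
  B[8] = 0 XOR 0 = 0
  B[9] = 0 XOR 0 = 0
  B[10] = 0 XOR 0 = 0
  B[11] = 0 XOR 0 = 0
  B[12] = 0 XOR 1 = 1
  B[13] = 1 XOR 0 = 1
  B[14] = 1 XOR 0 = 1
= 100001000000111 (16903 decimal)


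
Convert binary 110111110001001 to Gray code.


Binary: 110111110001001
Gray code: G = B XOR (B >> 1)
B >> 1 = 011011111000100
110111110001001 XOR 011011111000100:
  1 XOR 0 = 1
  1 XOR 1 = 0
  0 XOR 1 = 1
  1 XOR 0 = 1
  1 XOR 1 = 0
  1 XOR 1 = 0
  1 XOR 1 = 0
  1 XOR 1 = 0
  0 XOR 1 = 1
  0 XOR 0 = 0
  0 XOR 0 = 0
  1 XOR 0 = 1
  0 XOR 1 = 1
  0 XOR 0 = 0
  1 XOR 0 = 1
= 101100001001101


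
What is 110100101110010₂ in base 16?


Group into 4-bit nibbles: 0110100101110010
  0110 = 6
  1001 = 9
  0111 = 7
  0010 = 2
= 0x6972


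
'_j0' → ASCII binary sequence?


String: '_j0'  (3 characters)
Per-character ASCII lookup:
  '_': special character: '_' = 95 → 1011111
  'j': lowercase starts at 97: 'j' = 97 + 9 = 106 → 1101010
  '0': digits start at 48: '0' = 48 + 0 = 48 → 110000
= 1011111 1101010 110000


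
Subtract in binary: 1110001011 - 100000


Align and subtract column by column (LSB to MSB, borrowing when needed):
  1110001011
- 0000100000
  ----------
  col 0: (1 - 0 borrow-in) - 0 → 1 - 0 = 1, borrow out 0
  col 1: (1 - 0 borrow-in) - 0 → 1 - 0 = 1, borrow out 0
  col 2: (0 - 0 borrow-in) - 0 → 0 - 0 = 0, borrow out 0
  col 3: (1 - 0 borrow-in) - 0 → 1 - 0 = 1, borrow out 0
  col 4: (0 - 0 borrow-in) - 0 → 0 - 0 = 0, borrow out 0
  col 5: (0 - 0 borrow-in) - 1 → borrow from next column: (0+2) - 1 = 1, borrow out 1
  col 6: (0 - 1 borrow-in) - 0 → borrow from next column: (-1+2) - 0 = 1, borrow out 1
  col 7: (1 - 1 borrow-in) - 0 → 0 - 0 = 0, borrow out 0
  col 8: (1 - 0 borrow-in) - 0 → 1 - 0 = 1, borrow out 0
  col 9: (1 - 0 borrow-in) - 0 → 1 - 0 = 1, borrow out 0
Reading bits MSB→LSB: 1101101011
Strip leading zeros: 1101101011
= 1101101011


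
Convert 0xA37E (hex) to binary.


Each hex digit → 4 binary bits:
  A = 1010
  3 = 0011
  7 = 0111
  E = 1110
Concatenate: 1010 0011 0111 1110
= 1010001101111110


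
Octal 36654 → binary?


Each octal digit → 3 binary bits:
  3 = 011
  6 = 110
  6 = 110
  5 = 101
  4 = 100
Concatenate: 011 110 110 101 100
= 011110110101100


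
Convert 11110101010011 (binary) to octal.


Group into 3-bit groups: 011110101010011
  011 = 3
  110 = 6
  101 = 5
  010 = 2
  011 = 3
= 0o36523


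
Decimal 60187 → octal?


Divide by 8 repeatedly:
60187 ÷ 8 = 7523 remainder 3
7523 ÷ 8 = 940 remainder 3
940 ÷ 8 = 117 remainder 4
117 ÷ 8 = 14 remainder 5
14 ÷ 8 = 1 remainder 6
1 ÷ 8 = 0 remainder 1
Reading remainders bottom-up:
= 0o165433


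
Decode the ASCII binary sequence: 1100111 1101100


Codes (binary): 1100111 1101100
Per-code ASCII lookup:
  1100111 = 103  (range 97-122: lowercase, 103 - 97 = 6) → 'g'
  1101100 = 108  (range 97-122: lowercase, 108 - 97 = 11) → 'l'
= 'gl'


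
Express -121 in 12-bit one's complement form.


Original: 000001111001
Invert all bits:
  bit 0: 0 → 1
  bit 1: 0 → 1
  bit 2: 0 → 1
  bit 3: 0 → 1
  bit 4: 0 → 1
  bit 5: 1 → 0
  bit 6: 1 → 0
  bit 7: 1 → 0
  bit 8: 1 → 0
  bit 9: 0 → 1
  bit 10: 0 → 1
  bit 11: 1 → 0
= 111110000110


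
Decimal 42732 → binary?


Divide by 2 repeatedly:
42732 ÷ 2 = 21366 remainder 0
21366 ÷ 2 = 10683 remainder 0
10683 ÷ 2 = 5341 remainder 1
5341 ÷ 2 = 2670 remainder 1
2670 ÷ 2 = 1335 remainder 0
1335 ÷ 2 = 667 remainder 1
667 ÷ 2 = 333 remainder 1
333 ÷ 2 = 166 remainder 1
166 ÷ 2 = 83 remainder 0
83 ÷ 2 = 41 remainder 1
41 ÷ 2 = 20 remainder 1
20 ÷ 2 = 10 remainder 0
10 ÷ 2 = 5 remainder 0
5 ÷ 2 = 2 remainder 1
2 ÷ 2 = 1 remainder 0
1 ÷ 2 = 0 remainder 1
Reading remainders bottom-up:
= 1010011011101100


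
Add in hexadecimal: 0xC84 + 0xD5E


Align and add column by column (LSB to MSB, each column mod 16 with carry):
  0C84
+ 0D5E
  ----
  col 0: 4(4) + E(14) + 0 (carry in) = 18 → 2(2), carry out 1
  col 1: 8(8) + 5(5) + 1 (carry in) = 14 → E(14), carry out 0
  col 2: C(12) + D(13) + 0 (carry in) = 25 → 9(9), carry out 1
  col 3: 0(0) + 0(0) + 1 (carry in) = 1 → 1(1), carry out 0
Reading digits MSB→LSB: 19E2
Strip leading zeros: 19E2
= 0x19E2


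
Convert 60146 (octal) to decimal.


Positional values:
Position 0: 6 × 8^0 = 6
Position 1: 4 × 8^1 = 32
Position 2: 1 × 8^2 = 64
Position 3: 0 × 8^3 = 0
Position 4: 6 × 8^4 = 24576
Sum = 6 + 32 + 64 + 0 + 24576
= 24678


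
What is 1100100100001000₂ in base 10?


Positional values:
Bit 3: 1 × 2^3 = 8
Bit 8: 1 × 2^8 = 256
Bit 11: 1 × 2^11 = 2048
Bit 14: 1 × 2^14 = 16384
Bit 15: 1 × 2^15 = 32768
Sum = 8 + 256 + 2048 + 16384 + 32768
= 51464


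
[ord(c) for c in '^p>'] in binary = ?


String: '^p>'  (3 characters)
Per-character ASCII lookup:
  '^': special character: '^' = 94 → 1011110
  'p': lowercase starts at 97: 'p' = 97 + 15 = 112 → 1110000
  '>': special character: '>' = 62 → 111110
= 1011110 1110000 111110


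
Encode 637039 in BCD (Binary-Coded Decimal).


Each digit → 4-bit binary:
  6 → 0110
  3 → 0011
  7 → 0111
  0 → 0000
  3 → 0011
  9 → 1001
= 0110 0011 0111 0000 0011 1001


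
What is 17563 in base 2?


Divide by 2 repeatedly:
17563 ÷ 2 = 8781 remainder 1
8781 ÷ 2 = 4390 remainder 1
4390 ÷ 2 = 2195 remainder 0
2195 ÷ 2 = 1097 remainder 1
1097 ÷ 2 = 548 remainder 1
548 ÷ 2 = 274 remainder 0
274 ÷ 2 = 137 remainder 0
137 ÷ 2 = 68 remainder 1
68 ÷ 2 = 34 remainder 0
34 ÷ 2 = 17 remainder 0
17 ÷ 2 = 8 remainder 1
8 ÷ 2 = 4 remainder 0
4 ÷ 2 = 2 remainder 0
2 ÷ 2 = 1 remainder 0
1 ÷ 2 = 0 remainder 1
Reading remainders bottom-up:
= 100010010011011


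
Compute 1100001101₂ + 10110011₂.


Align and add column by column (LSB to MSB, carry propagating):
  01100001101
+ 00010110011
  -----------
  col 0: 1 + 1 + 0 (carry in) = 2 → bit 0, carry out 1
  col 1: 0 + 1 + 1 (carry in) = 2 → bit 0, carry out 1
  col 2: 1 + 0 + 1 (carry in) = 2 → bit 0, carry out 1
  col 3: 1 + 0 + 1 (carry in) = 2 → bit 0, carry out 1
  col 4: 0 + 1 + 1 (carry in) = 2 → bit 0, carry out 1
  col 5: 0 + 1 + 1 (carry in) = 2 → bit 0, carry out 1
  col 6: 0 + 0 + 1 (carry in) = 1 → bit 1, carry out 0
  col 7: 0 + 1 + 0 (carry in) = 1 → bit 1, carry out 0
  col 8: 1 + 0 + 0 (carry in) = 1 → bit 1, carry out 0
  col 9: 1 + 0 + 0 (carry in) = 1 → bit 1, carry out 0
  col 10: 0 + 0 + 0 (carry in) = 0 → bit 0, carry out 0
Reading bits MSB→LSB: 01111000000
Strip leading zeros: 1111000000
= 1111000000


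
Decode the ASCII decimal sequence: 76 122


Codes (decimal): 76 122
Per-code ASCII lookup:
  76  (range 65-90: uppercase, 76 - 65 = 11) → 'L'
  122  (range 97-122: lowercase, 122 - 97 = 25) → 'z'
= 'Lz'


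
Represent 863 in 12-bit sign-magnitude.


Sign bit: 0 (positive)
Magnitude: 863 = 01101011111
= 001101011111


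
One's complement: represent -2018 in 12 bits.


Original: 011111100010
Invert all bits:
  bit 0: 0 → 1
  bit 1: 1 → 0
  bit 2: 1 → 0
  bit 3: 1 → 0
  bit 4: 1 → 0
  bit 5: 1 → 0
  bit 6: 1 → 0
  bit 7: 0 → 1
  bit 8: 0 → 1
  bit 9: 0 → 1
  bit 10: 1 → 0
  bit 11: 0 → 1
= 100000011101


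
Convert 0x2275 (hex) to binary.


Each hex digit → 4 binary bits:
  2 = 0010
  2 = 0010
  7 = 0111
  5 = 0101
Concatenate: 0010 0010 0111 0101
= 0010001001110101


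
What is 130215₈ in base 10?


Positional values:
Position 0: 5 × 8^0 = 5
Position 1: 1 × 8^1 = 8
Position 2: 2 × 8^2 = 128
Position 3: 0 × 8^3 = 0
Position 4: 3 × 8^4 = 12288
Position 5: 1 × 8^5 = 32768
Sum = 5 + 8 + 128 + 0 + 12288 + 32768
= 45197


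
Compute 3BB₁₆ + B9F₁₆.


Align and add column by column (LSB to MSB, each column mod 16 with carry):
  03BB
+ 0B9F
  ----
  col 0: B(11) + F(15) + 0 (carry in) = 26 → A(10), carry out 1
  col 1: B(11) + 9(9) + 1 (carry in) = 21 → 5(5), carry out 1
  col 2: 3(3) + B(11) + 1 (carry in) = 15 → F(15), carry out 0
  col 3: 0(0) + 0(0) + 0 (carry in) = 0 → 0(0), carry out 0
Reading digits MSB→LSB: 0F5A
Strip leading zeros: F5A
= 0xF5A


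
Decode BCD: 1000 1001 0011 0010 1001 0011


Each 4-bit group → digit:
  1000 → 8
  1001 → 9
  0011 → 3
  0010 → 2
  1001 → 9
  0011 → 3
= 893293


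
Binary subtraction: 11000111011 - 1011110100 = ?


Align and subtract column by column (LSB to MSB, borrowing when needed):
  11000111011
- 01011110100
  -----------
  col 0: (1 - 0 borrow-in) - 0 → 1 - 0 = 1, borrow out 0
  col 1: (1 - 0 borrow-in) - 0 → 1 - 0 = 1, borrow out 0
  col 2: (0 - 0 borrow-in) - 1 → borrow from next column: (0+2) - 1 = 1, borrow out 1
  col 3: (1 - 1 borrow-in) - 0 → 0 - 0 = 0, borrow out 0
  col 4: (1 - 0 borrow-in) - 1 → 1 - 1 = 0, borrow out 0
  col 5: (1 - 0 borrow-in) - 1 → 1 - 1 = 0, borrow out 0
  col 6: (0 - 0 borrow-in) - 1 → borrow from next column: (0+2) - 1 = 1, borrow out 1
  col 7: (0 - 1 borrow-in) - 1 → borrow from next column: (-1+2) - 1 = 0, borrow out 1
  col 8: (0 - 1 borrow-in) - 0 → borrow from next column: (-1+2) - 0 = 1, borrow out 1
  col 9: (1 - 1 borrow-in) - 1 → borrow from next column: (0+2) - 1 = 1, borrow out 1
  col 10: (1 - 1 borrow-in) - 0 → 0 - 0 = 0, borrow out 0
Reading bits MSB→LSB: 01101000111
Strip leading zeros: 1101000111
= 1101000111


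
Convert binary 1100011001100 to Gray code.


Binary: 1100011001100
Gray code: G = B XOR (B >> 1)
B >> 1 = 0110001100110
1100011001100 XOR 0110001100110:
  1 XOR 0 = 1
  1 XOR 1 = 0
  0 XOR 1 = 1
  0 XOR 0 = 0
  0 XOR 0 = 0
  1 XOR 0 = 1
  1 XOR 1 = 0
  0 XOR 1 = 1
  0 XOR 0 = 0
  1 XOR 0 = 1
  1 XOR 1 = 0
  0 XOR 1 = 1
  0 XOR 0 = 0
= 1010010101010


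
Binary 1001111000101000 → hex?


Group into 4-bit nibbles: 1001111000101000
  1001 = 9
  1110 = E
  0010 = 2
  1000 = 8
= 0x9E28


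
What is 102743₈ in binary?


Each octal digit → 3 binary bits:
  1 = 001
  0 = 000
  2 = 010
  7 = 111
  4 = 100
  3 = 011
Concatenate: 001 000 010 111 100 011
= 001000010111100011


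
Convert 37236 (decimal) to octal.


Divide by 8 repeatedly:
37236 ÷ 8 = 4654 remainder 4
4654 ÷ 8 = 581 remainder 6
581 ÷ 8 = 72 remainder 5
72 ÷ 8 = 9 remainder 0
9 ÷ 8 = 1 remainder 1
1 ÷ 8 = 0 remainder 1
Reading remainders bottom-up:
= 0o110564


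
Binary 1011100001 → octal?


Group into 3-bit groups: 001011100001
  001 = 1
  011 = 3
  100 = 4
  001 = 1
= 0o1341


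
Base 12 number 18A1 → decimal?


Positional values (base 12):
  1 × 12^0 = 1 × 1 = 1
  A × 12^1 = 10 × 12 = 120
  8 × 12^2 = 8 × 144 = 1152
  1 × 12^3 = 1 × 1728 = 1728
Sum = 1 + 120 + 1152 + 1728
= 3001


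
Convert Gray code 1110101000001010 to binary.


Gray code: 1110101000001010
MSB stays the same: 1
Each subsequent bit = prev_binary XOR current_gray:
  B[1] = 1 XOR 1 = 0
  B[2] = 0 XOR 1 = 1
  B[3] = 1 XOR 0 = 1
  B[4] = 1 XOR 1 = 0
  B[5] = 0 XOR 0 = 0
  B[6] = 0 XOR 1 = 1
  B[7] = 1 XOR 0 = 1
  B[8] = 1 XOR 0 = 1
  B[9] = 1 XOR 0 = 1
  B[10] = 1 XOR 0 = 1
  B[11] = 1 XOR 0 = 1
  B[12] = 1 XOR 1 = 0
  B[13] = 0 XOR 0 = 0
  B[14] = 0 XOR 1 = 1
  B[15] = 1 XOR 0 = 1
= 1011001111110011 (46067 decimal)


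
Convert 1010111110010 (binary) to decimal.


Positional values:
Bit 1: 1 × 2^1 = 2
Bit 4: 1 × 2^4 = 16
Bit 5: 1 × 2^5 = 32
Bit 6: 1 × 2^6 = 64
Bit 7: 1 × 2^7 = 128
Bit 8: 1 × 2^8 = 256
Bit 10: 1 × 2^10 = 1024
Bit 12: 1 × 2^12 = 4096
Sum = 2 + 16 + 32 + 64 + 128 + 256 + 1024 + 4096
= 5618


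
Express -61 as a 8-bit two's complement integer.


Original: 00111101
Step 1 - Invert all bits: 11000010
Step 2 - Add 1: 11000010 + 1
= 11000011 (represents -61)


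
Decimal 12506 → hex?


Divide by 16 repeatedly:
12506 ÷ 16 = 781 remainder 10 (A)
781 ÷ 16 = 48 remainder 13 (D)
48 ÷ 16 = 3 remainder 0 (0)
3 ÷ 16 = 0 remainder 3 (3)
Reading remainders bottom-up:
= 0x30DA


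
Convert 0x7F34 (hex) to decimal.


Positional values:
Position 0: 4 × 16^0 = 4 × 1 = 4
Position 1: 3 × 16^1 = 3 × 16 = 48
Position 2: F × 16^2 = 15 × 256 = 3840
Position 3: 7 × 16^3 = 7 × 4096 = 28672
Sum = 4 + 48 + 3840 + 28672
= 32564


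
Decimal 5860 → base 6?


Divide by 6 repeatedly:
5860 ÷ 6 = 976 remainder 4
976 ÷ 6 = 162 remainder 4
162 ÷ 6 = 27 remainder 0
27 ÷ 6 = 4 remainder 3
4 ÷ 6 = 0 remainder 4
Reading remainders bottom-up:
= 43044


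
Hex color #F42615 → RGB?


Hex: #F42615
R = F4₁₆ = 244
G = 26₁₆ = 38
B = 15₁₆ = 21
= RGB(244, 38, 21)


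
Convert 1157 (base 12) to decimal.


Positional values (base 12):
  7 × 12^0 = 7 × 1 = 7
  5 × 12^1 = 5 × 12 = 60
  1 × 12^2 = 1 × 144 = 144
  1 × 12^3 = 1 × 1728 = 1728
Sum = 7 + 60 + 144 + 1728
= 1939


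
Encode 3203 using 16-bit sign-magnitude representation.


Sign bit: 0 (positive)
Magnitude: 3203 = 000110010000011
= 0000110010000011


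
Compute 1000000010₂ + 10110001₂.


Align and add column by column (LSB to MSB, carry propagating):
  01000000010
+ 00010110001
  -----------
  col 0: 0 + 1 + 0 (carry in) = 1 → bit 1, carry out 0
  col 1: 1 + 0 + 0 (carry in) = 1 → bit 1, carry out 0
  col 2: 0 + 0 + 0 (carry in) = 0 → bit 0, carry out 0
  col 3: 0 + 0 + 0 (carry in) = 0 → bit 0, carry out 0
  col 4: 0 + 1 + 0 (carry in) = 1 → bit 1, carry out 0
  col 5: 0 + 1 + 0 (carry in) = 1 → bit 1, carry out 0
  col 6: 0 + 0 + 0 (carry in) = 0 → bit 0, carry out 0
  col 7: 0 + 1 + 0 (carry in) = 1 → bit 1, carry out 0
  col 8: 0 + 0 + 0 (carry in) = 0 → bit 0, carry out 0
  col 9: 1 + 0 + 0 (carry in) = 1 → bit 1, carry out 0
  col 10: 0 + 0 + 0 (carry in) = 0 → bit 0, carry out 0
Reading bits MSB→LSB: 01010110011
Strip leading zeros: 1010110011
= 1010110011


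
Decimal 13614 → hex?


Divide by 16 repeatedly:
13614 ÷ 16 = 850 remainder 14 (E)
850 ÷ 16 = 53 remainder 2 (2)
53 ÷ 16 = 3 remainder 5 (5)
3 ÷ 16 = 0 remainder 3 (3)
Reading remainders bottom-up:
= 0x352E


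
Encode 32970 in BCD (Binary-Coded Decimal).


Each digit → 4-bit binary:
  3 → 0011
  2 → 0010
  9 → 1001
  7 → 0111
  0 → 0000
= 0011 0010 1001 0111 0000


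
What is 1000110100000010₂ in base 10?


Positional values:
Bit 1: 1 × 2^1 = 2
Bit 8: 1 × 2^8 = 256
Bit 10: 1 × 2^10 = 1024
Bit 11: 1 × 2^11 = 2048
Bit 15: 1 × 2^15 = 32768
Sum = 2 + 256 + 1024 + 2048 + 32768
= 36098


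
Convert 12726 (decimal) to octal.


Divide by 8 repeatedly:
12726 ÷ 8 = 1590 remainder 6
1590 ÷ 8 = 198 remainder 6
198 ÷ 8 = 24 remainder 6
24 ÷ 8 = 3 remainder 0
3 ÷ 8 = 0 remainder 3
Reading remainders bottom-up:
= 0o30666


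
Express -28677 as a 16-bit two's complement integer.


Original: 0111000000000101
Step 1 - Invert all bits: 1000111111111010
Step 2 - Add 1: 1000111111111010 + 1
= 1000111111111011 (represents -28677)


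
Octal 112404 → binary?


Each octal digit → 3 binary bits:
  1 = 001
  1 = 001
  2 = 010
  4 = 100
  0 = 000
  4 = 100
Concatenate: 001 001 010 100 000 100
= 001001010100000100


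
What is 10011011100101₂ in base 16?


Group into 4-bit nibbles: 0010011011100101
  0010 = 2
  0110 = 6
  1110 = E
  0101 = 5
= 0x26E5


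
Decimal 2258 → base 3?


Divide by 3 repeatedly:
2258 ÷ 3 = 752 remainder 2
752 ÷ 3 = 250 remainder 2
250 ÷ 3 = 83 remainder 1
83 ÷ 3 = 27 remainder 2
27 ÷ 3 = 9 remainder 0
9 ÷ 3 = 3 remainder 0
3 ÷ 3 = 1 remainder 0
1 ÷ 3 = 0 remainder 1
Reading remainders bottom-up:
= 10002122


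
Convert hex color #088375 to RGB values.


Hex: #088375
R = 08₁₆ = 8
G = 83₁₆ = 131
B = 75₁₆ = 117
= RGB(8, 131, 117)


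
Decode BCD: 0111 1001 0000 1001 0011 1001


Each 4-bit group → digit:
  0111 → 7
  1001 → 9
  0000 → 0
  1001 → 9
  0011 → 3
  1001 → 9
= 790939


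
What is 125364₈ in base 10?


Positional values:
Position 0: 4 × 8^0 = 4
Position 1: 6 × 8^1 = 48
Position 2: 3 × 8^2 = 192
Position 3: 5 × 8^3 = 2560
Position 4: 2 × 8^4 = 8192
Position 5: 1 × 8^5 = 32768
Sum = 4 + 48 + 192 + 2560 + 8192 + 32768
= 43764


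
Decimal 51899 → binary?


Divide by 2 repeatedly:
51899 ÷ 2 = 25949 remainder 1
25949 ÷ 2 = 12974 remainder 1
12974 ÷ 2 = 6487 remainder 0
6487 ÷ 2 = 3243 remainder 1
3243 ÷ 2 = 1621 remainder 1
1621 ÷ 2 = 810 remainder 1
810 ÷ 2 = 405 remainder 0
405 ÷ 2 = 202 remainder 1
202 ÷ 2 = 101 remainder 0
101 ÷ 2 = 50 remainder 1
50 ÷ 2 = 25 remainder 0
25 ÷ 2 = 12 remainder 1
12 ÷ 2 = 6 remainder 0
6 ÷ 2 = 3 remainder 0
3 ÷ 2 = 1 remainder 1
1 ÷ 2 = 0 remainder 1
Reading remainders bottom-up:
= 1100101010111011


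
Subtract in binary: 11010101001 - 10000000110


Align and subtract column by column (LSB to MSB, borrowing when needed):
  11010101001
- 10000000110
  -----------
  col 0: (1 - 0 borrow-in) - 0 → 1 - 0 = 1, borrow out 0
  col 1: (0 - 0 borrow-in) - 1 → borrow from next column: (0+2) - 1 = 1, borrow out 1
  col 2: (0 - 1 borrow-in) - 1 → borrow from next column: (-1+2) - 1 = 0, borrow out 1
  col 3: (1 - 1 borrow-in) - 0 → 0 - 0 = 0, borrow out 0
  col 4: (0 - 0 borrow-in) - 0 → 0 - 0 = 0, borrow out 0
  col 5: (1 - 0 borrow-in) - 0 → 1 - 0 = 1, borrow out 0
  col 6: (0 - 0 borrow-in) - 0 → 0 - 0 = 0, borrow out 0
  col 7: (1 - 0 borrow-in) - 0 → 1 - 0 = 1, borrow out 0
  col 8: (0 - 0 borrow-in) - 0 → 0 - 0 = 0, borrow out 0
  col 9: (1 - 0 borrow-in) - 0 → 1 - 0 = 1, borrow out 0
  col 10: (1 - 0 borrow-in) - 1 → 1 - 1 = 0, borrow out 0
Reading bits MSB→LSB: 01010100011
Strip leading zeros: 1010100011
= 1010100011


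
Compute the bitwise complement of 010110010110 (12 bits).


Original: 010110010110
Invert all bits:
  bit 0: 0 → 1
  bit 1: 1 → 0
  bit 2: 0 → 1
  bit 3: 1 → 0
  bit 4: 1 → 0
  bit 5: 0 → 1
  bit 6: 0 → 1
  bit 7: 1 → 0
  bit 8: 0 → 1
  bit 9: 1 → 0
  bit 10: 1 → 0
  bit 11: 0 → 1
= 101001101001


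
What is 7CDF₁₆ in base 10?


Positional values:
Position 0: F × 16^0 = 15 × 1 = 15
Position 1: D × 16^1 = 13 × 16 = 208
Position 2: C × 16^2 = 12 × 256 = 3072
Position 3: 7 × 16^3 = 7 × 4096 = 28672
Sum = 15 + 208 + 3072 + 28672
= 31967


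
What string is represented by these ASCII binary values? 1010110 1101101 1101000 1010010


Codes (binary): 1010110 1101101 1101000 1010010
Per-code ASCII lookup:
  1010110 = 86  (range 65-90: uppercase, 86 - 65 = 21) → 'V'
  1101101 = 109  (range 97-122: lowercase, 109 - 97 = 12) → 'm'
  1101000 = 104  (range 97-122: lowercase, 104 - 97 = 7) → 'h'
  1010010 = 82  (range 65-90: uppercase, 82 - 65 = 17) → 'R'
= 'VmhR'


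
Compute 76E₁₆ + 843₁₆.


Align and add column by column (LSB to MSB, each column mod 16 with carry):
  076E
+ 0843
  ----
  col 0: E(14) + 3(3) + 0 (carry in) = 17 → 1(1), carry out 1
  col 1: 6(6) + 4(4) + 1 (carry in) = 11 → B(11), carry out 0
  col 2: 7(7) + 8(8) + 0 (carry in) = 15 → F(15), carry out 0
  col 3: 0(0) + 0(0) + 0 (carry in) = 0 → 0(0), carry out 0
Reading digits MSB→LSB: 0FB1
Strip leading zeros: FB1
= 0xFB1


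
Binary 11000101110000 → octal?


Group into 3-bit groups: 011000101110000
  011 = 3
  000 = 0
  101 = 5
  110 = 6
  000 = 0
= 0o30560


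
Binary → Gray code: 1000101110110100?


Binary: 1000101110110100
Gray code: G = B XOR (B >> 1)
B >> 1 = 0100010111011010
1000101110110100 XOR 0100010111011010:
  1 XOR 0 = 1
  0 XOR 1 = 1
  0 XOR 0 = 0
  0 XOR 0 = 0
  1 XOR 0 = 1
  0 XOR 1 = 1
  1 XOR 0 = 1
  1 XOR 1 = 0
  1 XOR 1 = 0
  0 XOR 1 = 1
  1 XOR 0 = 1
  1 XOR 1 = 0
  0 XOR 1 = 1
  1 XOR 0 = 1
  0 XOR 1 = 1
  0 XOR 0 = 0
= 1100111001101110


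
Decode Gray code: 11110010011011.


Gray code: 11110010011011
MSB stays the same: 1
Each subsequent bit = prev_binary XOR current_gray:
  B[1] = 1 XOR 1 = 0
  B[2] = 0 XOR 1 = 1
  B[3] = 1 XOR 1 = 0
  B[4] = 0 XOR 0 = 0
  B[5] = 0 XOR 0 = 0
  B[6] = 0 XOR 1 = 1
  B[7] = 1 XOR 0 = 1
  B[8] = 1 XOR 0 = 1
  B[9] = 1 XOR 1 = 0
  B[10] = 0 XOR 1 = 1
  B[11] = 1 XOR 0 = 1
  B[12] = 1 XOR 1 = 0
  B[13] = 0 XOR 1 = 1
= 10100011101101 (10477 decimal)


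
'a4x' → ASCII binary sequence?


String: 'a4x'  (3 characters)
Per-character ASCII lookup:
  'a': lowercase starts at 97: 'a' = 97 + 0 = 97 → 1100001
  '4': digits start at 48: '4' = 48 + 4 = 52 → 110100
  'x': lowercase starts at 97: 'x' = 97 + 23 = 120 → 1111000
= 1100001 110100 1111000


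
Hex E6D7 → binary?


Each hex digit → 4 binary bits:
  E = 1110
  6 = 0110
  D = 1101
  7 = 0111
Concatenate: 1110 0110 1101 0111
= 1110011011010111


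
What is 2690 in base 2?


Divide by 2 repeatedly:
2690 ÷ 2 = 1345 remainder 0
1345 ÷ 2 = 672 remainder 1
672 ÷ 2 = 336 remainder 0
336 ÷ 2 = 168 remainder 0
168 ÷ 2 = 84 remainder 0
84 ÷ 2 = 42 remainder 0
42 ÷ 2 = 21 remainder 0
21 ÷ 2 = 10 remainder 1
10 ÷ 2 = 5 remainder 0
5 ÷ 2 = 2 remainder 1
2 ÷ 2 = 1 remainder 0
1 ÷ 2 = 0 remainder 1
Reading remainders bottom-up:
= 101010000010


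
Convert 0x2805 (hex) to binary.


Each hex digit → 4 binary bits:
  2 = 0010
  8 = 1000
  0 = 0000
  5 = 0101
Concatenate: 0010 1000 0000 0101
= 0010100000000101


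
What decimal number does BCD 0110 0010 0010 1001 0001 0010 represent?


Each 4-bit group → digit:
  0110 → 6
  0010 → 2
  0010 → 2
  1001 → 9
  0001 → 1
  0010 → 2
= 622912


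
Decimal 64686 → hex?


Divide by 16 repeatedly:
64686 ÷ 16 = 4042 remainder 14 (E)
4042 ÷ 16 = 252 remainder 10 (A)
252 ÷ 16 = 15 remainder 12 (C)
15 ÷ 16 = 0 remainder 15 (F)
Reading remainders bottom-up:
= 0xFCAE


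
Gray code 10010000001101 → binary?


Gray code: 10010000001101
MSB stays the same: 1
Each subsequent bit = prev_binary XOR current_gray:
  B[1] = 1 XOR 0 = 1
  B[2] = 1 XOR 0 = 1
  B[3] = 1 XOR 1 = 0
  B[4] = 0 XOR 0 = 0
  B[5] = 0 XOR 0 = 0
  B[6] = 0 XOR 0 = 0
  B[7] = 0 XOR 0 = 0
  B[8] = 0 XOR 0 = 0
  B[9] = 0 XOR 0 = 0
  B[10] = 0 XOR 1 = 1
  B[11] = 1 XOR 1 = 0
  B[12] = 0 XOR 0 = 0
  B[13] = 0 XOR 1 = 1
= 11100000001001 (14345 decimal)


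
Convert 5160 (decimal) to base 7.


Divide by 7 repeatedly:
5160 ÷ 7 = 737 remainder 1
737 ÷ 7 = 105 remainder 2
105 ÷ 7 = 15 remainder 0
15 ÷ 7 = 2 remainder 1
2 ÷ 7 = 0 remainder 2
Reading remainders bottom-up:
= 21021


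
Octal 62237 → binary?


Each octal digit → 3 binary bits:
  6 = 110
  2 = 010
  2 = 010
  3 = 011
  7 = 111
Concatenate: 110 010 010 011 111
= 110010010011111


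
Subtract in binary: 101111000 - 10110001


Align and subtract column by column (LSB to MSB, borrowing when needed):
  101111000
- 010110001
  ---------
  col 0: (0 - 0 borrow-in) - 1 → borrow from next column: (0+2) - 1 = 1, borrow out 1
  col 1: (0 - 1 borrow-in) - 0 → borrow from next column: (-1+2) - 0 = 1, borrow out 1
  col 2: (0 - 1 borrow-in) - 0 → borrow from next column: (-1+2) - 0 = 1, borrow out 1
  col 3: (1 - 1 borrow-in) - 0 → 0 - 0 = 0, borrow out 0
  col 4: (1 - 0 borrow-in) - 1 → 1 - 1 = 0, borrow out 0
  col 5: (1 - 0 borrow-in) - 1 → 1 - 1 = 0, borrow out 0
  col 6: (1 - 0 borrow-in) - 0 → 1 - 0 = 1, borrow out 0
  col 7: (0 - 0 borrow-in) - 1 → borrow from next column: (0+2) - 1 = 1, borrow out 1
  col 8: (1 - 1 borrow-in) - 0 → 0 - 0 = 0, borrow out 0
Reading bits MSB→LSB: 011000111
Strip leading zeros: 11000111
= 11000111


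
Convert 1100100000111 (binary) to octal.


Group into 3-bit groups: 001100100000111
  001 = 1
  100 = 4
  100 = 4
  000 = 0
  111 = 7
= 0o14407


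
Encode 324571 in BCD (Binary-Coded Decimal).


Each digit → 4-bit binary:
  3 → 0011
  2 → 0010
  4 → 0100
  5 → 0101
  7 → 0111
  1 → 0001
= 0011 0010 0100 0101 0111 0001


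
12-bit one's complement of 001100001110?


Original: 001100001110
Invert all bits:
  bit 0: 0 → 1
  bit 1: 0 → 1
  bit 2: 1 → 0
  bit 3: 1 → 0
  bit 4: 0 → 1
  bit 5: 0 → 1
  bit 6: 0 → 1
  bit 7: 0 → 1
  bit 8: 1 → 0
  bit 9: 1 → 0
  bit 10: 1 → 0
  bit 11: 0 → 1
= 110011110001


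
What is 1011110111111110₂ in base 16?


Group into 4-bit nibbles: 1011110111111110
  1011 = B
  1101 = D
  1111 = F
  1110 = E
= 0xBDFE


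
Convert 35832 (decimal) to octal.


Divide by 8 repeatedly:
35832 ÷ 8 = 4479 remainder 0
4479 ÷ 8 = 559 remainder 7
559 ÷ 8 = 69 remainder 7
69 ÷ 8 = 8 remainder 5
8 ÷ 8 = 1 remainder 0
1 ÷ 8 = 0 remainder 1
Reading remainders bottom-up:
= 0o105770


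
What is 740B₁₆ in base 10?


Positional values:
Position 0: B × 16^0 = 11 × 1 = 11
Position 1: 0 × 16^1 = 0 × 16 = 0
Position 2: 4 × 16^2 = 4 × 256 = 1024
Position 3: 7 × 16^3 = 7 × 4096 = 28672
Sum = 11 + 0 + 1024 + 28672
= 29707


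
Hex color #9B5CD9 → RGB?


Hex: #9B5CD9
R = 9B₁₆ = 155
G = 5C₁₆ = 92
B = D9₁₆ = 217
= RGB(155, 92, 217)


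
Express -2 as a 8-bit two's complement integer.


Original: 00000010
Step 1 - Invert all bits: 11111101
Step 2 - Add 1: 11111101 + 1
= 11111110 (represents -2)


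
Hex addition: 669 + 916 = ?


Align and add column by column (LSB to MSB, each column mod 16 with carry):
  0669
+ 0916
  ----
  col 0: 9(9) + 6(6) + 0 (carry in) = 15 → F(15), carry out 0
  col 1: 6(6) + 1(1) + 0 (carry in) = 7 → 7(7), carry out 0
  col 2: 6(6) + 9(9) + 0 (carry in) = 15 → F(15), carry out 0
  col 3: 0(0) + 0(0) + 0 (carry in) = 0 → 0(0), carry out 0
Reading digits MSB→LSB: 0F7F
Strip leading zeros: F7F
= 0xF7F


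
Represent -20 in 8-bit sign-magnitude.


Sign bit: 1 (negative)
Magnitude: 20 = 0010100
= 10010100


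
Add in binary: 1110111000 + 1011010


Align and add column by column (LSB to MSB, carry propagating):
  01110111000
+ 00001011010
  -----------
  col 0: 0 + 0 + 0 (carry in) = 0 → bit 0, carry out 0
  col 1: 0 + 1 + 0 (carry in) = 1 → bit 1, carry out 0
  col 2: 0 + 0 + 0 (carry in) = 0 → bit 0, carry out 0
  col 3: 1 + 1 + 0 (carry in) = 2 → bit 0, carry out 1
  col 4: 1 + 1 + 1 (carry in) = 3 → bit 1, carry out 1
  col 5: 1 + 0 + 1 (carry in) = 2 → bit 0, carry out 1
  col 6: 0 + 1 + 1 (carry in) = 2 → bit 0, carry out 1
  col 7: 1 + 0 + 1 (carry in) = 2 → bit 0, carry out 1
  col 8: 1 + 0 + 1 (carry in) = 2 → bit 0, carry out 1
  col 9: 1 + 0 + 1 (carry in) = 2 → bit 0, carry out 1
  col 10: 0 + 0 + 1 (carry in) = 1 → bit 1, carry out 0
Reading bits MSB→LSB: 10000010010
Strip leading zeros: 10000010010
= 10000010010


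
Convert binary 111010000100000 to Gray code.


Binary: 111010000100000
Gray code: G = B XOR (B >> 1)
B >> 1 = 011101000010000
111010000100000 XOR 011101000010000:
  1 XOR 0 = 1
  1 XOR 1 = 0
  1 XOR 1 = 0
  0 XOR 1 = 1
  1 XOR 0 = 1
  0 XOR 1 = 1
  0 XOR 0 = 0
  0 XOR 0 = 0
  0 XOR 0 = 0
  1 XOR 0 = 1
  0 XOR 1 = 1
  0 XOR 0 = 0
  0 XOR 0 = 0
  0 XOR 0 = 0
  0 XOR 0 = 0
= 100111000110000


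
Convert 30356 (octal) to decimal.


Positional values:
Position 0: 6 × 8^0 = 6
Position 1: 5 × 8^1 = 40
Position 2: 3 × 8^2 = 192
Position 3: 0 × 8^3 = 0
Position 4: 3 × 8^4 = 12288
Sum = 6 + 40 + 192 + 0 + 12288
= 12526


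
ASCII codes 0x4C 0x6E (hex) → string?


Codes (hex): 0x4C 0x6E
Per-code ASCII lookup:
  0x4C = 76  (range 65-90: uppercase, 76 - 65 = 11) → 'L'
  0x6E = 110  (range 97-122: lowercase, 110 - 97 = 13) → 'n'
= 'Ln'


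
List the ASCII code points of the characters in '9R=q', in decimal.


String: '9R=q'  (4 characters)
Per-character ASCII lookup:
  '9': digits start at 48: '9' = 48 + 9 = 57
  'R': uppercase starts at 65: 'R' = 65 + 17 = 82
  '=': special character: '=' = 61
  'q': lowercase starts at 97: 'q' = 97 + 16 = 113
= 57 82 61 113


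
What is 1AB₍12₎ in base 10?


Positional values (base 12):
  B × 12^0 = 11 × 1 = 11
  A × 12^1 = 10 × 12 = 120
  1 × 12^2 = 1 × 144 = 144
Sum = 11 + 120 + 144
= 275


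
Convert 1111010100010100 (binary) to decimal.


Positional values:
Bit 2: 1 × 2^2 = 4
Bit 4: 1 × 2^4 = 16
Bit 8: 1 × 2^8 = 256
Bit 10: 1 × 2^10 = 1024
Bit 12: 1 × 2^12 = 4096
Bit 13: 1 × 2^13 = 8192
Bit 14: 1 × 2^14 = 16384
Bit 15: 1 × 2^15 = 32768
Sum = 4 + 16 + 256 + 1024 + 4096 + 8192 + 16384 + 32768
= 62740


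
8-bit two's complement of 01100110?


Original: 01100110
Step 1 - Invert all bits: 10011001
Step 2 - Add 1: 10011001 + 1
= 10011010 (represents -102)


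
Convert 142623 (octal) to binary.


Each octal digit → 3 binary bits:
  1 = 001
  4 = 100
  2 = 010
  6 = 110
  2 = 010
  3 = 011
Concatenate: 001 100 010 110 010 011
= 001100010110010011


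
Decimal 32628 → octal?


Divide by 8 repeatedly:
32628 ÷ 8 = 4078 remainder 4
4078 ÷ 8 = 509 remainder 6
509 ÷ 8 = 63 remainder 5
63 ÷ 8 = 7 remainder 7
7 ÷ 8 = 0 remainder 7
Reading remainders bottom-up:
= 0o77564


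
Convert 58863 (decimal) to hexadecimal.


Divide by 16 repeatedly:
58863 ÷ 16 = 3678 remainder 15 (F)
3678 ÷ 16 = 229 remainder 14 (E)
229 ÷ 16 = 14 remainder 5 (5)
14 ÷ 16 = 0 remainder 14 (E)
Reading remainders bottom-up:
= 0xE5EF


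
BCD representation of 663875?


Each digit → 4-bit binary:
  6 → 0110
  6 → 0110
  3 → 0011
  8 → 1000
  7 → 0111
  5 → 0101
= 0110 0110 0011 1000 0111 0101


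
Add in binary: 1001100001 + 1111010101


Align and add column by column (LSB to MSB, carry propagating):
  01001100001
+ 01111010101
  -----------
  col 0: 1 + 1 + 0 (carry in) = 2 → bit 0, carry out 1
  col 1: 0 + 0 + 1 (carry in) = 1 → bit 1, carry out 0
  col 2: 0 + 1 + 0 (carry in) = 1 → bit 1, carry out 0
  col 3: 0 + 0 + 0 (carry in) = 0 → bit 0, carry out 0
  col 4: 0 + 1 + 0 (carry in) = 1 → bit 1, carry out 0
  col 5: 1 + 0 + 0 (carry in) = 1 → bit 1, carry out 0
  col 6: 1 + 1 + 0 (carry in) = 2 → bit 0, carry out 1
  col 7: 0 + 1 + 1 (carry in) = 2 → bit 0, carry out 1
  col 8: 0 + 1 + 1 (carry in) = 2 → bit 0, carry out 1
  col 9: 1 + 1 + 1 (carry in) = 3 → bit 1, carry out 1
  col 10: 0 + 0 + 1 (carry in) = 1 → bit 1, carry out 0
Reading bits MSB→LSB: 11000110110
Strip leading zeros: 11000110110
= 11000110110


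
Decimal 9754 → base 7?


Divide by 7 repeatedly:
9754 ÷ 7 = 1393 remainder 3
1393 ÷ 7 = 199 remainder 0
199 ÷ 7 = 28 remainder 3
28 ÷ 7 = 4 remainder 0
4 ÷ 7 = 0 remainder 4
Reading remainders bottom-up:
= 40303


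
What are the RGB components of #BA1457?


Hex: #BA1457
R = BA₁₆ = 186
G = 14₁₆ = 20
B = 57₁₆ = 87
= RGB(186, 20, 87)


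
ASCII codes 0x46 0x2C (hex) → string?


Codes (hex): 0x46 0x2C
Per-code ASCII lookup:
  0x46 = 70  (range 65-90: uppercase, 70 - 65 = 5) → 'F'
  0x2C = 44  (special character) → ','
= 'F,'


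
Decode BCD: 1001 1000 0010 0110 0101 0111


Each 4-bit group → digit:
  1001 → 9
  1000 → 8
  0010 → 2
  0110 → 6
  0101 → 5
  0111 → 7
= 982657


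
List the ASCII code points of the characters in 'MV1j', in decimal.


String: 'MV1j'  (4 characters)
Per-character ASCII lookup:
  'M': uppercase starts at 65: 'M' = 65 + 12 = 77
  'V': uppercase starts at 65: 'V' = 65 + 21 = 86
  '1': digits start at 48: '1' = 48 + 1 = 49
  'j': lowercase starts at 97: 'j' = 97 + 9 = 106
= 77 86 49 106


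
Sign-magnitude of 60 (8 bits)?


Sign bit: 0 (positive)
Magnitude: 60 = 0111100
= 00111100


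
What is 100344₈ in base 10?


Positional values:
Position 0: 4 × 8^0 = 4
Position 1: 4 × 8^1 = 32
Position 2: 3 × 8^2 = 192
Position 3: 0 × 8^3 = 0
Position 4: 0 × 8^4 = 0
Position 5: 1 × 8^5 = 32768
Sum = 4 + 32 + 192 + 0 + 0 + 32768
= 32996


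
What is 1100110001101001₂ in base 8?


Group into 3-bit groups: 001100110001101001
  001 = 1
  100 = 4
  110 = 6
  001 = 1
  101 = 5
  001 = 1
= 0o146151


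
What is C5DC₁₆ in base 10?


Positional values:
Position 0: C × 16^0 = 12 × 1 = 12
Position 1: D × 16^1 = 13 × 16 = 208
Position 2: 5 × 16^2 = 5 × 256 = 1280
Position 3: C × 16^3 = 12 × 4096 = 49152
Sum = 12 + 208 + 1280 + 49152
= 50652


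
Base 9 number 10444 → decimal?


Positional values (base 9):
  4 × 9^0 = 4 × 1 = 4
  4 × 9^1 = 4 × 9 = 36
  4 × 9^2 = 4 × 81 = 324
  0 × 9^3 = 0 × 729 = 0
  1 × 9^4 = 1 × 6561 = 6561
Sum = 4 + 36 + 324 + 0 + 6561
= 6925


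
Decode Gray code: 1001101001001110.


Gray code: 1001101001001110
MSB stays the same: 1
Each subsequent bit = prev_binary XOR current_gray:
  B[1] = 1 XOR 0 = 1
  B[2] = 1 XOR 0 = 1
  B[3] = 1 XOR 1 = 0
  B[4] = 0 XOR 1 = 1
  B[5] = 1 XOR 0 = 1
  B[6] = 1 XOR 1 = 0
  B[7] = 0 XOR 0 = 0
  B[8] = 0 XOR 0 = 0
  B[9] = 0 XOR 1 = 1
  B[10] = 1 XOR 0 = 1
  B[11] = 1 XOR 0 = 1
  B[12] = 1 XOR 1 = 0
  B[13] = 0 XOR 1 = 1
  B[14] = 1 XOR 1 = 0
  B[15] = 0 XOR 0 = 0
= 1110110001110100 (60532 decimal)
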